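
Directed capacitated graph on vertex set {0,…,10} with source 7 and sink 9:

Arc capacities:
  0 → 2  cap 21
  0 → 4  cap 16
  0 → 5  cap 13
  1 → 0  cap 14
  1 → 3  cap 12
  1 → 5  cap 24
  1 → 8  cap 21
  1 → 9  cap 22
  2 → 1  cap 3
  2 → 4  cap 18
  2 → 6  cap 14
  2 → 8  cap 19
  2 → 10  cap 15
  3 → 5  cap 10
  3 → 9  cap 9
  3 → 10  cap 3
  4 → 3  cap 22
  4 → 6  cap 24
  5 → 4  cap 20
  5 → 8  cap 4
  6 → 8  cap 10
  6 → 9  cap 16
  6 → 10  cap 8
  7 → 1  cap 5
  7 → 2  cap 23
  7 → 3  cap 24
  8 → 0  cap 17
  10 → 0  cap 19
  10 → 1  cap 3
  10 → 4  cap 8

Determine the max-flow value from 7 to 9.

augment #1: 7→1→9 bottleneck 5, total now 5
augment #2: 7→3→9 bottleneck 9, total now 14
augment #3: 7→2→1→9 bottleneck 3, total now 17
augment #4: 7→2→6→9 bottleneck 14, total now 31
augment #5: 7→2→4→6→9 bottleneck 2, total now 33
augment #6: 7→2→10→1→9 bottleneck 3, total now 36

Maximum flow value: 36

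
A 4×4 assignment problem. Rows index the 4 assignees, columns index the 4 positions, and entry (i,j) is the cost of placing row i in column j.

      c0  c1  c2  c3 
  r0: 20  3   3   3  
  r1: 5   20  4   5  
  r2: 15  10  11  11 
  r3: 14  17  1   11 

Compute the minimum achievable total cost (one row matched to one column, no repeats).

optimal assignment: row0→col3 (cost 3), row1→col0 (cost 5), row2→col1 (cost 10), row3→col2 (cost 1)
total = 3 + 5 + 10 + 1 = 19

Minimum assignment cost: 19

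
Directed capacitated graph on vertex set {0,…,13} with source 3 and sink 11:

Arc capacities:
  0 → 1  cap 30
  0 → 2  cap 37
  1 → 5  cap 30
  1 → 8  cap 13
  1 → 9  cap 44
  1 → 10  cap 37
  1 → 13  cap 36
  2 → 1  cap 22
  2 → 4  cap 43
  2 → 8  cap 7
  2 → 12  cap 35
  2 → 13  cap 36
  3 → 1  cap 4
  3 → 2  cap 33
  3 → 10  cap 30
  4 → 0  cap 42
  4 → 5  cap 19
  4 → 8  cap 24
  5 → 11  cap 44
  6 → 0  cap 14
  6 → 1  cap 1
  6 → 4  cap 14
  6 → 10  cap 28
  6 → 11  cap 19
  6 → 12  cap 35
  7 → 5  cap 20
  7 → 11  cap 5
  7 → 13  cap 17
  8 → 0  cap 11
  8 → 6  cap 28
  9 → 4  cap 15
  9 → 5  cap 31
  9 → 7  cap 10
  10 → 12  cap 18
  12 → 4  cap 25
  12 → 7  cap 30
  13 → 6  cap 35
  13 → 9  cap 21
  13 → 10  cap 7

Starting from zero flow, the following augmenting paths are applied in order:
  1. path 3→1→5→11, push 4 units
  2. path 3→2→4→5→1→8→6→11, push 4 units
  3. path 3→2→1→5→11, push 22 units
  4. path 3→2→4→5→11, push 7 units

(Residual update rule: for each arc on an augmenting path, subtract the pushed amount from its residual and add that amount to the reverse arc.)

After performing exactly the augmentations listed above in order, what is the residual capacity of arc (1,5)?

Residual capacity of (1,5): 8

after path 1 (3→1→5→11, push 4): res(1,5)=26
after path 2 (3→2→4→5→1→8→6→11, push 4): res(1,5)=30
after path 3 (3→2→1→5→11, push 22): res(1,5)=8
after path 4 (3→2→4→5→11, push 7): res(1,5)=8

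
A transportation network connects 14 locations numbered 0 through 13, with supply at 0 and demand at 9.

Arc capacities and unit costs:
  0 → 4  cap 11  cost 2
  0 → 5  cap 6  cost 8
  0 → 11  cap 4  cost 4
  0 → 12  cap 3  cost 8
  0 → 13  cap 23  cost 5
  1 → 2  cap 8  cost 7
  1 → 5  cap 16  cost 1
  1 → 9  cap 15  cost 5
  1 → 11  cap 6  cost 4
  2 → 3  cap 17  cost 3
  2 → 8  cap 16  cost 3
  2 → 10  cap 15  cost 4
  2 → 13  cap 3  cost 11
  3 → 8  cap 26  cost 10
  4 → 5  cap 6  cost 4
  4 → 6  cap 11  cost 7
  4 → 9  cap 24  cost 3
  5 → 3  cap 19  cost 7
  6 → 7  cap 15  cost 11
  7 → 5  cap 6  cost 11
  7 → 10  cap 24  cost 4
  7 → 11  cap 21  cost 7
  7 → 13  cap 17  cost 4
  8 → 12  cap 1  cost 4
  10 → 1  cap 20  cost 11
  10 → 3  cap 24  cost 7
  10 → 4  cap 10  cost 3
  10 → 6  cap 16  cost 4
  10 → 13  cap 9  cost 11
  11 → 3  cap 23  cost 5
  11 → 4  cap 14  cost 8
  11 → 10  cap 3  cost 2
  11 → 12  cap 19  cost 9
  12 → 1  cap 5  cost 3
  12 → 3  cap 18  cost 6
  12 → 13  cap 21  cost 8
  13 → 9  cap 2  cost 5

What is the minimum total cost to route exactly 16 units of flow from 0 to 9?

Minimum cost for 16 units: 111

shortest-cost path #1: 0→4→9 push 11 @ unit cost 5 (adds 55)
shortest-cost path #2: 0→13→9 push 2 @ unit cost 10 (adds 20)
shortest-cost path #3: 0→11→10→4→9 push 3 @ unit cost 12 (adds 36)
total cost = 111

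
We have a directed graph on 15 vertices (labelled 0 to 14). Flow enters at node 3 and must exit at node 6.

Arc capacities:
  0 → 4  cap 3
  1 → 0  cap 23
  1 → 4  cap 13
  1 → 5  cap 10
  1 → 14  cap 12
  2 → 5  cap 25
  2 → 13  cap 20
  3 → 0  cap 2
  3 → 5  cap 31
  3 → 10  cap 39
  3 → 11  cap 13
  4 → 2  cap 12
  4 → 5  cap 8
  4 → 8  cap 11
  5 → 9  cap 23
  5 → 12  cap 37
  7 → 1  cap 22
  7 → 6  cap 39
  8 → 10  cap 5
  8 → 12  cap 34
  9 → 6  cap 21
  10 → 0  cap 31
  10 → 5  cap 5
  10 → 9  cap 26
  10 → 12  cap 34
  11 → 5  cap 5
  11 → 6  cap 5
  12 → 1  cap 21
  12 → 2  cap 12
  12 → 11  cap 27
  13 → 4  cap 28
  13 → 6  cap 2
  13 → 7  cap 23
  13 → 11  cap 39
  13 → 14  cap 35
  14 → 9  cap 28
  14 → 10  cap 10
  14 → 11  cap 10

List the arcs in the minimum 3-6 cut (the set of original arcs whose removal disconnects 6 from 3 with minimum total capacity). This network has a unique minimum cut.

augment #1: 3→11→6 push 5
augment #2: 3→5→9→6 push 21
augment #3: 3→0→4→2→13→6 push 2
augment #4: 3→5→12→2→13→7→6 push 10
augment #5: 3→10→12→2→13→7→6 push 2
augment #6: 3→10→0→4→2→13→7→6 push 1
augment #7: 3→10→12→1→4→2→13→7→6 push 5
max flow = 46; residual-reachable set from 3 gives S-side
cut edges (S→T): {(2,13), (9,6), (11,6)} total cap 46

Min-cut arcs: {(2,13), (9,6), (11,6)} (total capacity 46)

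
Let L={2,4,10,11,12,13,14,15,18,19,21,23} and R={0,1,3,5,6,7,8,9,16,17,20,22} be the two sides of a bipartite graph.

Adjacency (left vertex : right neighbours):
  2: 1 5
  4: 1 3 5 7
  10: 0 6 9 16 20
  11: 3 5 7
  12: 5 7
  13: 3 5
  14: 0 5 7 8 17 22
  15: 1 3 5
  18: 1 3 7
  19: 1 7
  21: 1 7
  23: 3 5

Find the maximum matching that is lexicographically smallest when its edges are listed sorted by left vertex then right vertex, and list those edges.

|M| = 6 (so the lex-smallest maximum matching has 6 edges)
process left vertices in ascending order; for each, take the smallest-labelled available neighbour that still permits 6 edges overall, or leave it unmatched if none does
lex-smallest matching: {2-1, 4-3, 10-0, 11-5, 12-7, 14-8}

Lex-smallest maximum matching: {(2,1), (4,3), (10,0), (11,5), (12,7), (14,8)}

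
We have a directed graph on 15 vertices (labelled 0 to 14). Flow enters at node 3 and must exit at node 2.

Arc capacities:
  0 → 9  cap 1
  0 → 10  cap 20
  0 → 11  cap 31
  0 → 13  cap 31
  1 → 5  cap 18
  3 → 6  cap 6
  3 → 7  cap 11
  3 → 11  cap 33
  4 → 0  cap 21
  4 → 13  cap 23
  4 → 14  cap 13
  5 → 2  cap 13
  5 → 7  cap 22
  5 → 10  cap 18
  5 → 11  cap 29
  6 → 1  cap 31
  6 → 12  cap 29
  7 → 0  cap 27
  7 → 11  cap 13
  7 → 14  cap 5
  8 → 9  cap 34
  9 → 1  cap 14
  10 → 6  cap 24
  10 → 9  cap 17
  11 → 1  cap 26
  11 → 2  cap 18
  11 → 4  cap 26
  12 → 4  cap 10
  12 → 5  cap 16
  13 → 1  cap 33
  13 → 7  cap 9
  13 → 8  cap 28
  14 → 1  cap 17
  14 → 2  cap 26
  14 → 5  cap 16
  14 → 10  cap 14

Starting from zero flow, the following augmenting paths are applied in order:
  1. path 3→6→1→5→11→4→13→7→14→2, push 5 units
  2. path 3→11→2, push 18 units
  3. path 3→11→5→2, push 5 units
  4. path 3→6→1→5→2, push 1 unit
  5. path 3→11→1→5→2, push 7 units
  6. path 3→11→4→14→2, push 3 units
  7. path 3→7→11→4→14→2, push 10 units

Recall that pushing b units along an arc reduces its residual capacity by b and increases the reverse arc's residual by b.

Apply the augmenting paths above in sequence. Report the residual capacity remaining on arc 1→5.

Residual capacity of (1,5): 5

after path 1 (3→6→1→5→11→4→13→7→14→2, push 5): res(1,5)=13
after path 2 (3→11→2, push 18): res(1,5)=13
after path 3 (3→11→5→2, push 5): res(1,5)=13
after path 4 (3→6→1→5→2, push 1): res(1,5)=12
after path 5 (3→11→1→5→2, push 7): res(1,5)=5
after path 6 (3→11→4→14→2, push 3): res(1,5)=5
after path 7 (3→7→11→4→14→2, push 10): res(1,5)=5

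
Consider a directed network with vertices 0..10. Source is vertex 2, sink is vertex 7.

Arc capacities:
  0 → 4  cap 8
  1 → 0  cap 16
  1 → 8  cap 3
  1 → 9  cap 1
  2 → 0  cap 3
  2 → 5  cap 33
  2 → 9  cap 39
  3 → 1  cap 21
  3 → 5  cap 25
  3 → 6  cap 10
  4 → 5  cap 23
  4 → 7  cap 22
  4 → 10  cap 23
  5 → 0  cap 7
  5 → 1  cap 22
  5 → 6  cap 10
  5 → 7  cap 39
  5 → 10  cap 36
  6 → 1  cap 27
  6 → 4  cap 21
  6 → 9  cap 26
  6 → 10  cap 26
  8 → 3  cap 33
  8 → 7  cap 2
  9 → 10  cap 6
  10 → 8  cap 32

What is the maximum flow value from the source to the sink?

augment #1: 2→5→7 bottleneck 33, total now 33
augment #2: 2→0→4→7 bottleneck 3, total now 36
augment #3: 2→9→10→8→7 bottleneck 2, total now 38
augment #4: 2→9→10→8→3→5→7 bottleneck 4, total now 42

Maximum flow value: 42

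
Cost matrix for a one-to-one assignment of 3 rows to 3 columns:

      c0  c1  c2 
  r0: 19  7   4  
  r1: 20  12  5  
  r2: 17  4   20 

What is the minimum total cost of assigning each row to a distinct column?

one of 2 optimal assignments: row0→col0 (cost 19), row1→col2 (cost 5), row2→col1 (cost 4)
total = 19 + 5 + 4 = 28

Minimum assignment cost: 28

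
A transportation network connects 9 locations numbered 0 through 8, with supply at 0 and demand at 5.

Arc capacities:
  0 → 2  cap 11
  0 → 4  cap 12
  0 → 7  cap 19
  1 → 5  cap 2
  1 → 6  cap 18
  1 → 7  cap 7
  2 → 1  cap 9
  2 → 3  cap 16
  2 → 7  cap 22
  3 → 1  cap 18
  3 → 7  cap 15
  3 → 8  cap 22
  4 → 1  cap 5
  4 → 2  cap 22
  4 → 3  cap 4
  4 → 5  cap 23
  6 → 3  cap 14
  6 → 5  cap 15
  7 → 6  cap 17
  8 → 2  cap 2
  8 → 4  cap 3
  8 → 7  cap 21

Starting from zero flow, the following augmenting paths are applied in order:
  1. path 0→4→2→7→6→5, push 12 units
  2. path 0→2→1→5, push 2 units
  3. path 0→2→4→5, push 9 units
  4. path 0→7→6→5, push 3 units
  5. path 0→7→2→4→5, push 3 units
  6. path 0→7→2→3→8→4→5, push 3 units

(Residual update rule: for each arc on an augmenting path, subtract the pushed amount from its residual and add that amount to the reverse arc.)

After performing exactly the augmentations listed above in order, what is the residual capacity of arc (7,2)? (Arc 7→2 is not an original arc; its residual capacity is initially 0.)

Residual capacity of (7,2): 6

after path 1 (0→4→2→7→6→5, push 12): res(7,2)=12
after path 2 (0→2→1→5, push 2): res(7,2)=12
after path 3 (0→2→4→5, push 9): res(7,2)=12
after path 4 (0→7→6→5, push 3): res(7,2)=12
after path 5 (0→7→2→4→5, push 3): res(7,2)=9
after path 6 (0→7→2→3→8→4→5, push 3): res(7,2)=6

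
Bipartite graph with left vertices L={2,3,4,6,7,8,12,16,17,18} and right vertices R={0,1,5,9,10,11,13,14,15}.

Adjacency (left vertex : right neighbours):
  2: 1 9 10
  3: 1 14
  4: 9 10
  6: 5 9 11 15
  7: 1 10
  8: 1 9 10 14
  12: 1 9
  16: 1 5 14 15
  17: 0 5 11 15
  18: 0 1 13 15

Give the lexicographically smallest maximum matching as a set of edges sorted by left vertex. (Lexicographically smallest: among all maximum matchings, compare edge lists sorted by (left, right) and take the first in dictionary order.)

|M| = 8 (so the lex-smallest maximum matching has 8 edges)
process left vertices in ascending order; for each, take the smallest-labelled available neighbour that still permits 8 edges overall, or leave it unmatched if none does
lex-smallest matching: {2-1, 3-14, 4-9, 6-5, 7-10, 16-15, 17-0, 18-13}

Lex-smallest maximum matching: {(2,1), (3,14), (4,9), (6,5), (7,10), (16,15), (17,0), (18,13)}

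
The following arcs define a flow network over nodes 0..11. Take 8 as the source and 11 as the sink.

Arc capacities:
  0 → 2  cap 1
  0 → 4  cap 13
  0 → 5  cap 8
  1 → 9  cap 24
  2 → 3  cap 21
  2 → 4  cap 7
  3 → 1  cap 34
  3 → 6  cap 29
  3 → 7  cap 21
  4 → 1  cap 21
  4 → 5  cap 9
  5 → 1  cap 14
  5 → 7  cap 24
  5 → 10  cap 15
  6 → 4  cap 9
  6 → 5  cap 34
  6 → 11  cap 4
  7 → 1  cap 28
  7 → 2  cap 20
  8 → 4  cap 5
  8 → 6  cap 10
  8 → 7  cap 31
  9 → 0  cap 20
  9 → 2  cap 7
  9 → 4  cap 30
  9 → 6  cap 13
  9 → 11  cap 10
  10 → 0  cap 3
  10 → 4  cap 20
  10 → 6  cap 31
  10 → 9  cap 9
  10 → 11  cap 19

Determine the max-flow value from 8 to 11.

augment #1: 8→6→11 bottleneck 4, total now 4
augment #2: 8→4→1→9→11 bottleneck 5, total now 9
augment #3: 8→6→5→10→11 bottleneck 6, total now 15
augment #4: 8→7→1→9→11 bottleneck 5, total now 20
augment #5: 8→7→1→4→5→10→11 bottleneck 5, total now 25
augment #6: 8→7→2→4→5→10→11 bottleneck 4, total now 29

Maximum flow value: 29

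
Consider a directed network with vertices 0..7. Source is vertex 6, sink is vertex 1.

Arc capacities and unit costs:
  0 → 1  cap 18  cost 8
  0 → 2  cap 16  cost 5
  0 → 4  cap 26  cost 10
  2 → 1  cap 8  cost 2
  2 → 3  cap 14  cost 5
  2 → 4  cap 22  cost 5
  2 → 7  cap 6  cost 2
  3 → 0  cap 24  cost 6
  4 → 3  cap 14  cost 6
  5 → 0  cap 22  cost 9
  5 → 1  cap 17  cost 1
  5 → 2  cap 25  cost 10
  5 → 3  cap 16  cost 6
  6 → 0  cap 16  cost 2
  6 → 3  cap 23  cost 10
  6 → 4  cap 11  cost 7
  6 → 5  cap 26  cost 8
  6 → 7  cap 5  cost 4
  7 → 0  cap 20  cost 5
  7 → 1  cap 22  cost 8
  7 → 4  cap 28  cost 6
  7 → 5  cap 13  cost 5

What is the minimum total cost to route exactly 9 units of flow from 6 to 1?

shortest-cost path #1: 6→0→2→1 push 8 @ unit cost 9 (adds 72)
shortest-cost path #2: 6→5→1 push 1 @ unit cost 9 (adds 9)
total cost = 81

Minimum cost for 9 units: 81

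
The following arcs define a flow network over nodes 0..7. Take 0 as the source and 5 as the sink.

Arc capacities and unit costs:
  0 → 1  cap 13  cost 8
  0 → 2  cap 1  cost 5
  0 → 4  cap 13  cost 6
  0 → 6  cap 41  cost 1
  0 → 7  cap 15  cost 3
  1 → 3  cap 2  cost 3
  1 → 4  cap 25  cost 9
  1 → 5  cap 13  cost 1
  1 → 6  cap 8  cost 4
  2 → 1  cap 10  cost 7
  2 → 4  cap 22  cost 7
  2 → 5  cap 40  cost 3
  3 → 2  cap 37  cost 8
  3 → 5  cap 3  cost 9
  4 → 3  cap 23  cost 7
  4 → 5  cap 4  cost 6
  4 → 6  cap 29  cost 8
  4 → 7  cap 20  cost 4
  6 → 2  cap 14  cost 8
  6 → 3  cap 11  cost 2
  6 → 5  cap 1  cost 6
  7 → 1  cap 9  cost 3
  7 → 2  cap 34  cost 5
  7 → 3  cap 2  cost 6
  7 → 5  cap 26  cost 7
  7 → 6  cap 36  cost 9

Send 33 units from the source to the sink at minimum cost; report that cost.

shortest-cost path #1: 0→6→5 push 1 @ unit cost 7 (adds 7)
shortest-cost path #2: 0→7→1→5 push 9 @ unit cost 7 (adds 63)
shortest-cost path #3: 0→2→5 push 1 @ unit cost 8 (adds 8)
shortest-cost path #4: 0→1→5 push 4 @ unit cost 9 (adds 36)
shortest-cost path #5: 0→7→5 push 6 @ unit cost 10 (adds 60)
shortest-cost path #6: 0→4→5 push 4 @ unit cost 12 (adds 48)
shortest-cost path #7: 0→1→7→5 push 8 @ unit cost 12 (adds 96)
total cost = 318

Minimum cost for 33 units: 318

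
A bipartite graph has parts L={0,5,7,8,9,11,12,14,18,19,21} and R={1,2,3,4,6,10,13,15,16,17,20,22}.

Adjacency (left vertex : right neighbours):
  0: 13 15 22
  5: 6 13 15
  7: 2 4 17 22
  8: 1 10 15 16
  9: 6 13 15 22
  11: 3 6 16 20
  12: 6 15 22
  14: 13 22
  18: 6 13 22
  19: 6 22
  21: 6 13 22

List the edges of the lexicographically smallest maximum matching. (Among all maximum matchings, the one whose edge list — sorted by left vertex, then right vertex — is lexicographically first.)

|M| = 7 (so the lex-smallest maximum matching has 7 edges)
process left vertices in ascending order; for each, take the smallest-labelled available neighbour that still permits 7 edges overall, or leave it unmatched if none does
lex-smallest matching: {0-13, 5-6, 7-2, 8-1, 9-15, 11-3, 12-22}

Lex-smallest maximum matching: {(0,13), (5,6), (7,2), (8,1), (9,15), (11,3), (12,22)}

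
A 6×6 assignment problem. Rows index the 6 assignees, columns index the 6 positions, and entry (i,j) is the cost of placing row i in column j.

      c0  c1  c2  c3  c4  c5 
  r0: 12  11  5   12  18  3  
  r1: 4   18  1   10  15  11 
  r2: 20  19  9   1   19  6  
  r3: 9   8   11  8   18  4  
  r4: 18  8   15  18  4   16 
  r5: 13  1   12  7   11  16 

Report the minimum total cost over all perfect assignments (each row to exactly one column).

one of 2 optimal assignments: row0→col2 (cost 5), row1→col0 (cost 4), row2→col3 (cost 1), row3→col5 (cost 4), row4→col4 (cost 4), row5→col1 (cost 1)
total = 5 + 4 + 1 + 4 + 4 + 1 = 19

Minimum assignment cost: 19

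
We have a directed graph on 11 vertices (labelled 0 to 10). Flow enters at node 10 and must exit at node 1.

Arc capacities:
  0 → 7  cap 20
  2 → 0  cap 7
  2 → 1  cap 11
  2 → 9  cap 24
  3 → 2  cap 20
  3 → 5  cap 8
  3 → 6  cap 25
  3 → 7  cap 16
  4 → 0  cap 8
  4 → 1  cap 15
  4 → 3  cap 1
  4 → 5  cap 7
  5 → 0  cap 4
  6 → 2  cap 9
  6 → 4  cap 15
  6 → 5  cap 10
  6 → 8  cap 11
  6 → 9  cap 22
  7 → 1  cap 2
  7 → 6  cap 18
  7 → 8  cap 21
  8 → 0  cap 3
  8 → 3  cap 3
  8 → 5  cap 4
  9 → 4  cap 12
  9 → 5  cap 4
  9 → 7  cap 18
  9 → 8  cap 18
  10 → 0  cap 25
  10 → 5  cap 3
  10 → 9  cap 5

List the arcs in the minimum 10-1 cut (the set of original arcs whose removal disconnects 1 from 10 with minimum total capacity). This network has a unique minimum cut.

augment #1: 10→0→7→1 push 2
augment #2: 10→9→4→1 push 5
augment #3: 10→0→7→6→2→1 push 9
augment #4: 10→0→7→6→4→1 push 9
max flow = 25; residual-reachable set from 10 gives S-side
cut edges (S→T): {(0,7), (10,9)} total cap 25

Min-cut arcs: {(0,7), (10,9)} (total capacity 25)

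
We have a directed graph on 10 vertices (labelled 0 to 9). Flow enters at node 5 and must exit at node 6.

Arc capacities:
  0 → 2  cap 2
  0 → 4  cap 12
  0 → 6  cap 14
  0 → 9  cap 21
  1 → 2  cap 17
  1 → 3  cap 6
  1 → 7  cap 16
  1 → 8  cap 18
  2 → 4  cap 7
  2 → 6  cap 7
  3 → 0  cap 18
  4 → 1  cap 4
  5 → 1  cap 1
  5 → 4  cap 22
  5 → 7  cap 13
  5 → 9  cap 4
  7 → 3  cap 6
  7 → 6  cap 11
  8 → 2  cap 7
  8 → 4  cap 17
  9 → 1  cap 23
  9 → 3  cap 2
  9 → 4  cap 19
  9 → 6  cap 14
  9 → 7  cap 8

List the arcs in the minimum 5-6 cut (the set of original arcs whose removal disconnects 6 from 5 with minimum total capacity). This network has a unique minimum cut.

augment #1: 5→7→6 push 11
augment #2: 5→9→6 push 4
augment #3: 5→1→2→6 push 1
augment #4: 5→4→1→2→6 push 4
augment #5: 5→7→3→0→6 push 2
max flow = 22; residual-reachable set from 5 gives S-side
cut edges (S→T): {(4,1), (5,1), (5,7), (5,9)} total cap 22

Min-cut arcs: {(4,1), (5,1), (5,7), (5,9)} (total capacity 22)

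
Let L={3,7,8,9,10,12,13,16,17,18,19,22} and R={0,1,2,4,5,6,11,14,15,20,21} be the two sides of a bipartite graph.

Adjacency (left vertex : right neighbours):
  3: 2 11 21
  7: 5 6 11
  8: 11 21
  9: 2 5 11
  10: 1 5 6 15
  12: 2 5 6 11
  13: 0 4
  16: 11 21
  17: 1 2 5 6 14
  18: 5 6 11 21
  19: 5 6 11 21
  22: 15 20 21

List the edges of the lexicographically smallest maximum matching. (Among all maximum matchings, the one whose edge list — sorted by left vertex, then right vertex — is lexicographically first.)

|M| = 9 (so the lex-smallest maximum matching has 9 edges)
process left vertices in ascending order; for each, take the smallest-labelled available neighbour that still permits 9 edges overall, or leave it unmatched if none does
lex-smallest matching: {3-2, 7-5, 8-11, 10-1, 12-6, 13-0, 16-21, 17-14, 22-15}

Lex-smallest maximum matching: {(3,2), (7,5), (8,11), (10,1), (12,6), (13,0), (16,21), (17,14), (22,15)}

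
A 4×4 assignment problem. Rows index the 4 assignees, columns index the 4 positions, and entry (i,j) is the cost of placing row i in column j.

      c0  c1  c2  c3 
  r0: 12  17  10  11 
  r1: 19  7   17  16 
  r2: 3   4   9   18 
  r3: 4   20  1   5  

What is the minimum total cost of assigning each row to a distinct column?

Minimum assignment cost: 22

optimal assignment: row0→col3 (cost 11), row1→col1 (cost 7), row2→col0 (cost 3), row3→col2 (cost 1)
total = 11 + 7 + 3 + 1 = 22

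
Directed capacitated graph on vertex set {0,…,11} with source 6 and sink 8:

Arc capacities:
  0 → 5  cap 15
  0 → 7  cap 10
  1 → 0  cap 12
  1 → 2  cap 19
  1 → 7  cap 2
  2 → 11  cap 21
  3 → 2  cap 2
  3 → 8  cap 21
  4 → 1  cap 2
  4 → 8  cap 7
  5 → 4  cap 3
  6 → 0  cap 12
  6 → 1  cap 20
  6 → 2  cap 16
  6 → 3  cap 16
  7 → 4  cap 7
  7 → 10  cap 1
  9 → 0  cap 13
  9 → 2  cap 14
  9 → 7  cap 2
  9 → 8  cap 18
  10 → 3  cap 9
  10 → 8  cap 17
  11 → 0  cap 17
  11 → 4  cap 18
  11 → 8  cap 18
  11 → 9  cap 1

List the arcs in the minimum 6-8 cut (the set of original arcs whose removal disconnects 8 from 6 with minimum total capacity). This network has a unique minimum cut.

Min-cut arcs: {(4,8), (6,3), (7,10), (11,8), (11,9)} (total capacity 43)

augment #1: 6→3→8 push 16
augment #2: 6→2→11→8 push 16
augment #3: 6→0→5→4→8 push 3
augment #4: 6→0→7→4→8 push 4
augment #5: 6→0→7→10→8 push 1
augment #6: 6→1→2→11→8 push 2
augment #7: 6→1→2→11→9→8 push 1
max flow = 43; residual-reachable set from 6 gives S-side
cut edges (S→T): {(4,8), (6,3), (7,10), (11,8), (11,9)} total cap 43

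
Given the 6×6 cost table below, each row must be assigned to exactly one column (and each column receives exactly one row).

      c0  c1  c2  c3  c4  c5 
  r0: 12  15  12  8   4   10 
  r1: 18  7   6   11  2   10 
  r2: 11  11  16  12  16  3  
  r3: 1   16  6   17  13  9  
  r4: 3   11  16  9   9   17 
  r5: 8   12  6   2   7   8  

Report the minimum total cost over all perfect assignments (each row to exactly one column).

optimal assignment: row0→col4 (cost 4), row1→col1 (cost 7), row2→col5 (cost 3), row3→col2 (cost 6), row4→col0 (cost 3), row5→col3 (cost 2)
total = 4 + 7 + 3 + 6 + 3 + 2 = 25

Minimum assignment cost: 25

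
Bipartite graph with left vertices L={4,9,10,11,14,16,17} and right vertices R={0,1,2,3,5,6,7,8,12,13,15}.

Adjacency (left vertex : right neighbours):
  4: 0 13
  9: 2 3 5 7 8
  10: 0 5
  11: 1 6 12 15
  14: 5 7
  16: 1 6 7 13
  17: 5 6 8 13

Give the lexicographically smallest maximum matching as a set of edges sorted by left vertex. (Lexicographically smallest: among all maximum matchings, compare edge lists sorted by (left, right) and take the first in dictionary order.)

|M| = 7 (so the lex-smallest maximum matching has 7 edges)
process left vertices in ascending order; for each, take the smallest-labelled available neighbour that still permits 7 edges overall, or leave it unmatched if none does
lex-smallest matching: {4-0, 9-2, 10-5, 11-1, 14-7, 16-6, 17-8}

Lex-smallest maximum matching: {(4,0), (9,2), (10,5), (11,1), (14,7), (16,6), (17,8)}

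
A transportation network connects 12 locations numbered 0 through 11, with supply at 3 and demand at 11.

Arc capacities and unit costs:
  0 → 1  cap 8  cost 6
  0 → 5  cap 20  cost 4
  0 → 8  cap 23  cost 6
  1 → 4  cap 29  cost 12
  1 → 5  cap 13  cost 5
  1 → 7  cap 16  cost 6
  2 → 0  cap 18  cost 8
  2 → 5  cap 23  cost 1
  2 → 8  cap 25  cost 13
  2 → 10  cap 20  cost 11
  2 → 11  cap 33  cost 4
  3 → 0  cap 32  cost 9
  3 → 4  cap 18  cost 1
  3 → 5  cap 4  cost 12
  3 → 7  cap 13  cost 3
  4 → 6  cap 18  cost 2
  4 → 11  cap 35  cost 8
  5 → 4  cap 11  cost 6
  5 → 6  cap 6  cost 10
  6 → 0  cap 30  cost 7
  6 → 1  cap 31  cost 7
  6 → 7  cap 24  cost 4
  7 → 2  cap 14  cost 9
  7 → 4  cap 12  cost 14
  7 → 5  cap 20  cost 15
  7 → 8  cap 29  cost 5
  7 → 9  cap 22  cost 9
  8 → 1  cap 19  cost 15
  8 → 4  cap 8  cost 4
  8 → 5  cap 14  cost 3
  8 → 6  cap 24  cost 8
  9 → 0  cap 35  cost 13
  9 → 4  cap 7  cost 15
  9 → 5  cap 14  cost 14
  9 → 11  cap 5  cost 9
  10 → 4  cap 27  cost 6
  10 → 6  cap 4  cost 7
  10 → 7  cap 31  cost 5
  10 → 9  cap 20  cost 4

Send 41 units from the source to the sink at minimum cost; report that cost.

shortest-cost path #1: 3→4→11 push 18 @ unit cost 9 (adds 162)
shortest-cost path #2: 3→7→2→11 push 13 @ unit cost 16 (adds 208)
shortest-cost path #3: 3→5→4→11 push 4 @ unit cost 26 (adds 104)
shortest-cost path #4: 3→0→5→4→11 push 6 @ unit cost 27 (adds 162)
total cost = 636

Minimum cost for 41 units: 636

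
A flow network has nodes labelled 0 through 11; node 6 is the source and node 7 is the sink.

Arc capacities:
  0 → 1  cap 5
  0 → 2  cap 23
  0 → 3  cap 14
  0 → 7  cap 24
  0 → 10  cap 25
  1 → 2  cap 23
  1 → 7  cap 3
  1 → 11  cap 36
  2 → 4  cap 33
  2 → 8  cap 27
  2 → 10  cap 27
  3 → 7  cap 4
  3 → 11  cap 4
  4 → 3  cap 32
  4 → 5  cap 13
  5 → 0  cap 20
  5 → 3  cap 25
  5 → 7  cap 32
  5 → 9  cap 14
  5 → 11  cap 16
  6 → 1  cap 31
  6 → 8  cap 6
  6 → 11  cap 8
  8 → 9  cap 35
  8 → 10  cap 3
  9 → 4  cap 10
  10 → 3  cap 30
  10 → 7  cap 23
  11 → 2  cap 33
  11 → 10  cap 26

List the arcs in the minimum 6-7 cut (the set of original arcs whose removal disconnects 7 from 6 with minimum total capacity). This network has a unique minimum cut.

Min-cut arcs: {(1,7), (3,7), (4,5), (10,7)} (total capacity 43)

augment #1: 6→1→7 push 3
augment #2: 6→8→10→7 push 3
augment #3: 6→11→10→7 push 8
augment #4: 6→1→2→10→7 push 12
augment #5: 6→1→2→4→3→7 push 4
augment #6: 6→1→2→4→5→7 push 7
augment #7: 6→8→9→4→5→7 push 3
augment #8: 6→1→11→2→4→5→7 push 3
max flow = 43; residual-reachable set from 6 gives S-side
cut edges (S→T): {(1,7), (3,7), (4,5), (10,7)} total cap 43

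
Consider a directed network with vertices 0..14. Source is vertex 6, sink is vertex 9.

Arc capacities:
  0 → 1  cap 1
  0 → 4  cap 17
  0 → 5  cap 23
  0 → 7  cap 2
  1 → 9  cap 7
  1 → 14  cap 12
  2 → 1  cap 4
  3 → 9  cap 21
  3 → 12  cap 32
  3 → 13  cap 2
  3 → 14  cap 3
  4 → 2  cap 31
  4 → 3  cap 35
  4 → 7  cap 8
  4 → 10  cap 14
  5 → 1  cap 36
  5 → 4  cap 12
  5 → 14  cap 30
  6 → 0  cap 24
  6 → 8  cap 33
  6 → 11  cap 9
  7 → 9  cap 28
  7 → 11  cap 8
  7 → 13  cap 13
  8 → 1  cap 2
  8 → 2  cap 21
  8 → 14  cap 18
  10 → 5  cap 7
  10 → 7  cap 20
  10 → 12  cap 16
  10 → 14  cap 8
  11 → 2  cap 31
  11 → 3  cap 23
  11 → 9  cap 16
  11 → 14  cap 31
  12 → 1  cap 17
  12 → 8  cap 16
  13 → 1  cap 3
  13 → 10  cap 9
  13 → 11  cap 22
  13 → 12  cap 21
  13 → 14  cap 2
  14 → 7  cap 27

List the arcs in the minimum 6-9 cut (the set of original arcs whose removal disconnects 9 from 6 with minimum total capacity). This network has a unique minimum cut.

Min-cut arcs: {(2,1), (6,0), (6,11), (8,1), (8,14)} (total capacity 57)

augment #1: 6→11→9 push 9
augment #2: 6→0→1→9 push 1
augment #3: 6→0→7→9 push 2
augment #4: 6→8→1→9 push 2
augment #5: 6→0→4→3→9 push 17
augment #6: 6→0→5→1→9 push 4
augment #7: 6→8→14→7→9 push 18
augment #8: 6→8→2→1→14→7→9 push 4
max flow = 57; residual-reachable set from 6 gives S-side
cut edges (S→T): {(2,1), (6,0), (6,11), (8,1), (8,14)} total cap 57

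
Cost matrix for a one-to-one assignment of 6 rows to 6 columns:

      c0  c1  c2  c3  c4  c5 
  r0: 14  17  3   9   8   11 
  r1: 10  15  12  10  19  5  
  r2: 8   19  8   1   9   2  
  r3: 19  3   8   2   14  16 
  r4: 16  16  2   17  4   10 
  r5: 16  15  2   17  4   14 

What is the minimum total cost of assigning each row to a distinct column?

one of 2 optimal assignments: row0→col0 (cost 14), row1→col5 (cost 5), row2→col3 (cost 1), row3→col1 (cost 3), row4→col2 (cost 2), row5→col4 (cost 4)
total = 14 + 5 + 1 + 3 + 2 + 4 = 29

Minimum assignment cost: 29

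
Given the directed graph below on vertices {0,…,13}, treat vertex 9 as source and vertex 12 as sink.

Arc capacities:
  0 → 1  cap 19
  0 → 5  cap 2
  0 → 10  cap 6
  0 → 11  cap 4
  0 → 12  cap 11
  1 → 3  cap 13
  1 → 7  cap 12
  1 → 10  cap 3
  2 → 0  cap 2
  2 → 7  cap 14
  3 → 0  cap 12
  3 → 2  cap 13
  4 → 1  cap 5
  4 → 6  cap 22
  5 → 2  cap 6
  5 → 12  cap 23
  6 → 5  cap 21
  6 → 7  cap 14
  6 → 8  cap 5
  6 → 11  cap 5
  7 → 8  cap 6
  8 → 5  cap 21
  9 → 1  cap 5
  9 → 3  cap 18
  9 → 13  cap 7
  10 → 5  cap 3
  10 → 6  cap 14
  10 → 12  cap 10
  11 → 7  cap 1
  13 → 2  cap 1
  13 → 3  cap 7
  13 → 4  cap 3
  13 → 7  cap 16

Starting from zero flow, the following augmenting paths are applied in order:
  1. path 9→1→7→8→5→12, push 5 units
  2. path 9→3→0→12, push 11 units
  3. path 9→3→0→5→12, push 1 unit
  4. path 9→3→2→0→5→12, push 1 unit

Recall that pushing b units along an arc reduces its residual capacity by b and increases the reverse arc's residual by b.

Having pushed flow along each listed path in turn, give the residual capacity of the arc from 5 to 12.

Residual capacity of (5,12): 16

after path 1 (9→1→7→8→5→12, push 5): res(5,12)=18
after path 2 (9→3→0→12, push 11): res(5,12)=18
after path 3 (9→3→0→5→12, push 1): res(5,12)=17
after path 4 (9→3→2→0→5→12, push 1): res(5,12)=16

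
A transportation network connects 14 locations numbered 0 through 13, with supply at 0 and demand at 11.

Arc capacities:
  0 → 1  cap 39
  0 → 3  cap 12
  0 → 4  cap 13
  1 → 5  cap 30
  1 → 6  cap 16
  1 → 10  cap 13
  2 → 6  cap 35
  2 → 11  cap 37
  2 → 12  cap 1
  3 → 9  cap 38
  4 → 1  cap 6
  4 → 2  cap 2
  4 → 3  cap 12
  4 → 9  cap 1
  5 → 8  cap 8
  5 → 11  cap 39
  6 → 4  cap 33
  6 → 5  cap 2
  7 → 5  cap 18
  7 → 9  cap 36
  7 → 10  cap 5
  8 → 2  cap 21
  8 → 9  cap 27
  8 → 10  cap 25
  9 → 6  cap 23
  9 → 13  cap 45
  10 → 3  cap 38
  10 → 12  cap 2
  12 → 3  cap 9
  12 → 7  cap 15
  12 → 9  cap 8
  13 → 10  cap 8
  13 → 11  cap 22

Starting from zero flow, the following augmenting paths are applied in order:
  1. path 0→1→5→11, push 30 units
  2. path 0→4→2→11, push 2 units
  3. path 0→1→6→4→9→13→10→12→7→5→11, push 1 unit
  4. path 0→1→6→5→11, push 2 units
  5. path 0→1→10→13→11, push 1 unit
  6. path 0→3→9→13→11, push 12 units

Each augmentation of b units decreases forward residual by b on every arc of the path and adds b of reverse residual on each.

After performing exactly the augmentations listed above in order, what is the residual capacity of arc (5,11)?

after path 1 (0→1→5→11, push 30): res(5,11)=9
after path 2 (0→4→2→11, push 2): res(5,11)=9
after path 3 (0→1→6→4→9→13→10→12→7→5→11, push 1): res(5,11)=8
after path 4 (0→1→6→5→11, push 2): res(5,11)=6
after path 5 (0→1→10→13→11, push 1): res(5,11)=6
after path 6 (0→3→9→13→11, push 12): res(5,11)=6

Residual capacity of (5,11): 6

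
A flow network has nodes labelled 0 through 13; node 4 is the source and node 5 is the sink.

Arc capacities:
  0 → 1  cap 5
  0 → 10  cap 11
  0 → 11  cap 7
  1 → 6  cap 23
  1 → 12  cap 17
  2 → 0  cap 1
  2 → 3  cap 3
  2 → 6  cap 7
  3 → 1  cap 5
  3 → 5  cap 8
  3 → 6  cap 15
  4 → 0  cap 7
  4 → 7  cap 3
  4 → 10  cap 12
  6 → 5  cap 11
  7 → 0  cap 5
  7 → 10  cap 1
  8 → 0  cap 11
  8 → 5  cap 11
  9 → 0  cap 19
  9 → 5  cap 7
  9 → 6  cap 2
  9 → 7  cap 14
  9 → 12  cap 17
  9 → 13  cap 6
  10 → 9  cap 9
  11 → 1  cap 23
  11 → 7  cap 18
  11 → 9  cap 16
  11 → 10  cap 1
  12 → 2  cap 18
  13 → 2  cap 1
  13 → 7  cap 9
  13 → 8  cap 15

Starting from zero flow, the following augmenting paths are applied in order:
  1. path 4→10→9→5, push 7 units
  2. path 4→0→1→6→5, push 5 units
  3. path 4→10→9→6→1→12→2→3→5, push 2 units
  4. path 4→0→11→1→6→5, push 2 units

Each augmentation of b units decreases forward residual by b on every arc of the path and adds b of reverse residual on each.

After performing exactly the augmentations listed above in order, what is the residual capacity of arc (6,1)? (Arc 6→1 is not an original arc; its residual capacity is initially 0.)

after path 1 (4→10→9→5, push 7): res(6,1)=0
after path 2 (4→0→1→6→5, push 5): res(6,1)=5
after path 3 (4→10→9→6→1→12→2→3→5, push 2): res(6,1)=3
after path 4 (4→0→11→1→6→5, push 2): res(6,1)=5

Residual capacity of (6,1): 5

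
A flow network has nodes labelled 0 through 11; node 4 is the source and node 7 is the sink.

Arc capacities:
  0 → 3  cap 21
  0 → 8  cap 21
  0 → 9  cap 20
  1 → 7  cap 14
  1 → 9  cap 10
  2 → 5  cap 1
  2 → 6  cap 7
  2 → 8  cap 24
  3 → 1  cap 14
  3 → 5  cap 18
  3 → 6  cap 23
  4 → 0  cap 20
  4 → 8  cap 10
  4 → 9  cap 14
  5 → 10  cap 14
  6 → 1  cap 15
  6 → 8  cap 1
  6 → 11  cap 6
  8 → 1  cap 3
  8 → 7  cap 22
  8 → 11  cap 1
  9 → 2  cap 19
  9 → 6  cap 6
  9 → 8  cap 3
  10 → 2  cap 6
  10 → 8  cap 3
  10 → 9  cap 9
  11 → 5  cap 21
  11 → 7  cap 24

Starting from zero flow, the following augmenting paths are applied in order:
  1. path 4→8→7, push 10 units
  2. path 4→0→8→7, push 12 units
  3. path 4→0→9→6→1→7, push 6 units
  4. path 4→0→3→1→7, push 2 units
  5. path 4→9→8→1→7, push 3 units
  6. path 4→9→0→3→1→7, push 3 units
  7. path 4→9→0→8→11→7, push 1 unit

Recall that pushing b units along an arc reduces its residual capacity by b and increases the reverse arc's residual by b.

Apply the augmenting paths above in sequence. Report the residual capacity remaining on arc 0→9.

after path 1 (4→8→7, push 10): res(0,9)=20
after path 2 (4→0→8→7, push 12): res(0,9)=20
after path 3 (4→0→9→6→1→7, push 6): res(0,9)=14
after path 4 (4→0→3→1→7, push 2): res(0,9)=14
after path 5 (4→9→8→1→7, push 3): res(0,9)=14
after path 6 (4→9→0→3→1→7, push 3): res(0,9)=17
after path 7 (4→9→0→8→11→7, push 1): res(0,9)=18

Residual capacity of (0,9): 18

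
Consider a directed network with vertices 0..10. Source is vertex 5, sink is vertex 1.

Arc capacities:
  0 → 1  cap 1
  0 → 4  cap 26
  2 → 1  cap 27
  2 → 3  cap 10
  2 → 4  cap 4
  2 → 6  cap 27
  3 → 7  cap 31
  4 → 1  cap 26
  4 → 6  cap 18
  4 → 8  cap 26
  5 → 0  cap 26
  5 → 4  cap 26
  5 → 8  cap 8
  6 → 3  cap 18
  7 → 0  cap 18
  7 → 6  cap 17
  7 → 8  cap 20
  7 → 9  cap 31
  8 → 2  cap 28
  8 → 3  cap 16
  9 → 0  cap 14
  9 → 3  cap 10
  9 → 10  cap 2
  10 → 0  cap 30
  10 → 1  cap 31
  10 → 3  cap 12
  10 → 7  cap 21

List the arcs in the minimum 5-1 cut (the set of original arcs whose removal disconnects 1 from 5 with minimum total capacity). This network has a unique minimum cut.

augment #1: 5→0→1 push 1
augment #2: 5→4→1 push 26
augment #3: 5→8→2→1 push 8
augment #4: 5→0→4→8→2→1 push 19
augment #5: 5→0→4→6→3→7→9→10→1 push 2
max flow = 56; residual-reachable set from 5 gives S-side
cut edges (S→T): {(0,1), (2,1), (4,1), (9,10)} total cap 56

Min-cut arcs: {(0,1), (2,1), (4,1), (9,10)} (total capacity 56)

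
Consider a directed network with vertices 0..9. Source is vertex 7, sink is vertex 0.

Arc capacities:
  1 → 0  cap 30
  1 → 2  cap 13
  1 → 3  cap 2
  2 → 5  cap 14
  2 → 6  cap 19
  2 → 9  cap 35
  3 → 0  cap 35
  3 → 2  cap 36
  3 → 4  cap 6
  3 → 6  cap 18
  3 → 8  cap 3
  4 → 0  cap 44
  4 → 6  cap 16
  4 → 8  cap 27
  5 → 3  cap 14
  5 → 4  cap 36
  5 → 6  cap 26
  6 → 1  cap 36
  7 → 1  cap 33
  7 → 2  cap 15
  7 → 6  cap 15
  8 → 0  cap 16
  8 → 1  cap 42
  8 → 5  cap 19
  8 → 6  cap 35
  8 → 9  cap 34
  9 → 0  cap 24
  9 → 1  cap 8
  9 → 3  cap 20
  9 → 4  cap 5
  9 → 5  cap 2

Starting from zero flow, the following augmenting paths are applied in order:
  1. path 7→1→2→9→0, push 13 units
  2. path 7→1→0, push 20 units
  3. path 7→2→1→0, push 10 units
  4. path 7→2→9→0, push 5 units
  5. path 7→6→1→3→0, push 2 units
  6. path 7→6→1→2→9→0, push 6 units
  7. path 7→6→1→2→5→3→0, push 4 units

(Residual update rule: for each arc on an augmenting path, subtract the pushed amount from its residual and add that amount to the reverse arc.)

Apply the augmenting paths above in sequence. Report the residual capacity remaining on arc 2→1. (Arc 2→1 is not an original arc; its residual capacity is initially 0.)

after path 1 (7→1→2→9→0, push 13): res(2,1)=13
after path 2 (7→1→0, push 20): res(2,1)=13
after path 3 (7→2→1→0, push 10): res(2,1)=3
after path 4 (7→2→9→0, push 5): res(2,1)=3
after path 5 (7→6→1→3→0, push 2): res(2,1)=3
after path 6 (7→6→1→2→9→0, push 6): res(2,1)=9
after path 7 (7→6→1→2→5→3→0, push 4): res(2,1)=13

Residual capacity of (2,1): 13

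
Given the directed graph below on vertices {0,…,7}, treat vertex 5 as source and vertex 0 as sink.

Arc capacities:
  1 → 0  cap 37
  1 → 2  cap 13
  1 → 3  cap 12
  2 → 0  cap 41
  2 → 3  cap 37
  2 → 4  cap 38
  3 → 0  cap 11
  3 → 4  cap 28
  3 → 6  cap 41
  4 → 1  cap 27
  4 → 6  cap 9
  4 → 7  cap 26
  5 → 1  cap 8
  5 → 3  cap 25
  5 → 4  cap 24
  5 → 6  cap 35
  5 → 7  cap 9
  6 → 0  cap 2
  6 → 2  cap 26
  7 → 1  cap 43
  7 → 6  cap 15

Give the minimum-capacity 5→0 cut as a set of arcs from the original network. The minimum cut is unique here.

augment #1: 5→1→0 push 8
augment #2: 5→3→0 push 11
augment #3: 5→6→0 push 2
augment #4: 5→4→1→0 push 24
augment #5: 5→6→2→0 push 26
augment #6: 5→7→1→0 push 5
augment #7: 5→7→1→2→0 push 4
augment #8: 5→3→4→1→2→0 push 3
augment #9: 5→3→4→7→1→2→0 push 6
max flow = 89; residual-reachable set from 5 gives S-side
cut edges (S→T): {(1,0), (1,2), (3,0), (6,0), (6,2)} total cap 89

Min-cut arcs: {(1,0), (1,2), (3,0), (6,0), (6,2)} (total capacity 89)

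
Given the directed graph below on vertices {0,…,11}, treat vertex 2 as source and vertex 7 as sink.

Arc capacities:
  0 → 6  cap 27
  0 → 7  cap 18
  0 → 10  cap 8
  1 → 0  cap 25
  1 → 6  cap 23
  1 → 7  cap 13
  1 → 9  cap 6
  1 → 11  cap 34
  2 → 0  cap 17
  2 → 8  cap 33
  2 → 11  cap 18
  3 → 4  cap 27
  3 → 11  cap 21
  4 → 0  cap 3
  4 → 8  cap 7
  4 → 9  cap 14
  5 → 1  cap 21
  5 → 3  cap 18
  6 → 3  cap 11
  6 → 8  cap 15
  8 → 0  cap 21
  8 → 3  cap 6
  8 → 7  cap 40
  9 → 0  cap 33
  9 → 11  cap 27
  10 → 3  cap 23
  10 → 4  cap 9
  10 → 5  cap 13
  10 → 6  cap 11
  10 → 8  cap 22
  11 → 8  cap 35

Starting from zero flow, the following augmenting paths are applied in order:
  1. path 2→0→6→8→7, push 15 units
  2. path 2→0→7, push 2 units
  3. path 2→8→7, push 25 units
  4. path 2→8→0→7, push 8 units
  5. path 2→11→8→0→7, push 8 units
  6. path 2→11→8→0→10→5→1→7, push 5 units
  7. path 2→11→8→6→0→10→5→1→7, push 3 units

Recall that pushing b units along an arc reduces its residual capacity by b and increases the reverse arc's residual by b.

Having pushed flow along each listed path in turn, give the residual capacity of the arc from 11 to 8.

after path 1 (2→0→6→8→7, push 15): res(11,8)=35
after path 2 (2→0→7, push 2): res(11,8)=35
after path 3 (2→8→7, push 25): res(11,8)=35
after path 4 (2→8→0→7, push 8): res(11,8)=35
after path 5 (2→11→8→0→7, push 8): res(11,8)=27
after path 6 (2→11→8→0→10→5→1→7, push 5): res(11,8)=22
after path 7 (2→11→8→6→0→10→5→1→7, push 3): res(11,8)=19

Residual capacity of (11,8): 19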